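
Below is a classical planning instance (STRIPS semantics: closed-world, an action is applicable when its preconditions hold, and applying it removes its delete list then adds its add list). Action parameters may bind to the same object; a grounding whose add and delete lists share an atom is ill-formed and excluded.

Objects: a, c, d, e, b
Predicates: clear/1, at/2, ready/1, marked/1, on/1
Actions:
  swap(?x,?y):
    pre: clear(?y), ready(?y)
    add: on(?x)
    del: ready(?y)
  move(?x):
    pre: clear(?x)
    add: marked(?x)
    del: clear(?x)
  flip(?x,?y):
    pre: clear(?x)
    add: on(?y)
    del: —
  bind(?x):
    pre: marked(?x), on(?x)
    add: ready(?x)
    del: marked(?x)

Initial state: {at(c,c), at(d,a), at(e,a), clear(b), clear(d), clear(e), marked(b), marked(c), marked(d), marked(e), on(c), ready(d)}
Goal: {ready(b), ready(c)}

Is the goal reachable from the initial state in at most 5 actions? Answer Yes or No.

Yes

1. swap(b,d)  →  {at(c,c), at(d,a), at(e,a), clear(b), clear(d), clear(e), marked(b), marked(c), marked(d), marked(e), on(b), on(c)}
2. bind(c)  →  {at(c,c), at(d,a), at(e,a), clear(b), clear(d), clear(e), marked(b), marked(d), marked(e), on(b), on(c), ready(c)}
3. bind(b)  →  {at(c,c), at(d,a), at(e,a), clear(b), clear(d), clear(e), marked(d), marked(e), on(b), on(c), ready(b), ready(c)}
optimal plan length = 3; 3 ≤ 5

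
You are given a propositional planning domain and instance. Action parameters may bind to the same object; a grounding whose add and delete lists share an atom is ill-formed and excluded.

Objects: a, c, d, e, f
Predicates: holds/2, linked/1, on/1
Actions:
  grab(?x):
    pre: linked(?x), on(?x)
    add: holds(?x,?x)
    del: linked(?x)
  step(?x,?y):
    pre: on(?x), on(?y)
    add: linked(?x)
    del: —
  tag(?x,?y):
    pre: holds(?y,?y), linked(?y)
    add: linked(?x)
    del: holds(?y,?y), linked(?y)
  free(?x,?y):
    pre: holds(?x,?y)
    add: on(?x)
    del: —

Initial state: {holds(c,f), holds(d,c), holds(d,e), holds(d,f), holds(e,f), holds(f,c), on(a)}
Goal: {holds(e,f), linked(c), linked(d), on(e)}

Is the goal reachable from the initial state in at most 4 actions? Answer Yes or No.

1. free(c,f)  →  {holds(c,f), holds(d,c), holds(d,e), holds(d,f), holds(e,f), holds(f,c), on(a), on(c)}
2. step(c,a)  →  {holds(c,f), holds(d,c), holds(d,e), holds(d,f), holds(e,f), holds(f,c), linked(c), on(a), on(c)}
3. free(d,c)  →  {holds(c,f), holds(d,c), holds(d,e), holds(d,f), holds(e,f), holds(f,c), linked(c), on(a), on(c), on(d)}
4. step(d,a)  →  {holds(c,f), holds(d,c), holds(d,e), holds(d,f), holds(e,f), holds(f,c), linked(c), linked(d), on(a), on(c), on(d)}
5. free(e,f)  →  {holds(c,f), holds(d,c), holds(d,e), holds(d,f), holds(e,f), holds(f,c), linked(c), linked(d), on(a), on(c), on(d), on(e)}
optimal plan length = 5; 5 > 4

No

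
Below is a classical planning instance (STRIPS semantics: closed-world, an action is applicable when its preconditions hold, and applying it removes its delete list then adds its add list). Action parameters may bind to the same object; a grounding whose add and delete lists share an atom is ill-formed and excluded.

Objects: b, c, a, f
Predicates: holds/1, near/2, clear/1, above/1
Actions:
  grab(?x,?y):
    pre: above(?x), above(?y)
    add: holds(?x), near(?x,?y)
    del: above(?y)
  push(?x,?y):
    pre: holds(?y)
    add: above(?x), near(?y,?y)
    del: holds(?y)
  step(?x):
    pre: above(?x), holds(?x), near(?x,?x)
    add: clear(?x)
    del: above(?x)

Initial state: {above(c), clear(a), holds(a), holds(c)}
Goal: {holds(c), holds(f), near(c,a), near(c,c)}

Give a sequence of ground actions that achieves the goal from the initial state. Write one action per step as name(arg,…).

push(a,c); grab(c,a); push(f,a); grab(f,c)

1. push(a,c)  →  {above(a), above(c), clear(a), holds(a), near(c,c)}
2. grab(c,a)  →  {above(c), clear(a), holds(a), holds(c), near(c,a), near(c,c)}
3. push(f,a)  →  {above(c), above(f), clear(a), holds(c), near(a,a), near(c,a), near(c,c)}
4. grab(f,c)  →  {above(f), clear(a), holds(c), holds(f), near(a,a), near(c,a), near(c,c), near(f,c)}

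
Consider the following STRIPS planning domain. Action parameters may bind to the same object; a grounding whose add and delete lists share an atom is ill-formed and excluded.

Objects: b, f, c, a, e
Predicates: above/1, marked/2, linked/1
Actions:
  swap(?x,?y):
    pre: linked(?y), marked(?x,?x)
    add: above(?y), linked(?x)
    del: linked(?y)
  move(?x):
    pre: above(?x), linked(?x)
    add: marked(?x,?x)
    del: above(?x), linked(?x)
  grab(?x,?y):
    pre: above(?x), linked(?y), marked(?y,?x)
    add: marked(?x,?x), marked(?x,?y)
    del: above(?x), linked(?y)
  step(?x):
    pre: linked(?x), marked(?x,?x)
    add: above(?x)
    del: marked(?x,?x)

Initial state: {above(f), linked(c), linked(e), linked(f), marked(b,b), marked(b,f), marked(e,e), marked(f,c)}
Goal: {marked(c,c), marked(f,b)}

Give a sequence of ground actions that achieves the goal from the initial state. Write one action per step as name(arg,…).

1. swap(b,c)  →  {above(c), above(f), linked(b), linked(e), linked(f), marked(b,b), marked(b,f), marked(e,e), marked(f,c)}
2. grab(f,b)  →  {above(c), linked(e), linked(f), marked(b,b), marked(b,f), marked(e,e), marked(f,b), marked(f,c), marked(f,f)}
3. grab(c,f)  →  {linked(e), marked(b,b), marked(b,f), marked(c,c), marked(c,f), marked(e,e), marked(f,b), marked(f,c), marked(f,f)}

swap(b,c); grab(f,b); grab(c,f)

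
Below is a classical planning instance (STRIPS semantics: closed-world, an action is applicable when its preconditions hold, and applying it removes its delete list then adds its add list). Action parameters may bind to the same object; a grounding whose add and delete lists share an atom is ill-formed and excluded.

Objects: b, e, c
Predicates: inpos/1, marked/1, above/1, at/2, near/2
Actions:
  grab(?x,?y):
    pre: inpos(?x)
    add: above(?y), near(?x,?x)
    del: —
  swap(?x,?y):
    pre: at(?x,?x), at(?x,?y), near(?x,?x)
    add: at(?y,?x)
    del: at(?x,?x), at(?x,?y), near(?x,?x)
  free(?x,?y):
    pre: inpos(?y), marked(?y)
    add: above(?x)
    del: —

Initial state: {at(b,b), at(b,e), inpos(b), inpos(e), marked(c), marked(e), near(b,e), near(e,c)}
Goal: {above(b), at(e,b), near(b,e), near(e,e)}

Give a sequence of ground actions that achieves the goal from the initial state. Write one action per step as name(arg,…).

grab(b,b); grab(e,b); swap(b,e)

1. grab(b,b)  →  {above(b), at(b,b), at(b,e), inpos(b), inpos(e), marked(c), marked(e), near(b,b), near(b,e), near(e,c)}
2. grab(e,b)  →  {above(b), at(b,b), at(b,e), inpos(b), inpos(e), marked(c), marked(e), near(b,b), near(b,e), near(e,c), near(e,e)}
3. swap(b,e)  →  {above(b), at(e,b), inpos(b), inpos(e), marked(c), marked(e), near(b,e), near(e,c), near(e,e)}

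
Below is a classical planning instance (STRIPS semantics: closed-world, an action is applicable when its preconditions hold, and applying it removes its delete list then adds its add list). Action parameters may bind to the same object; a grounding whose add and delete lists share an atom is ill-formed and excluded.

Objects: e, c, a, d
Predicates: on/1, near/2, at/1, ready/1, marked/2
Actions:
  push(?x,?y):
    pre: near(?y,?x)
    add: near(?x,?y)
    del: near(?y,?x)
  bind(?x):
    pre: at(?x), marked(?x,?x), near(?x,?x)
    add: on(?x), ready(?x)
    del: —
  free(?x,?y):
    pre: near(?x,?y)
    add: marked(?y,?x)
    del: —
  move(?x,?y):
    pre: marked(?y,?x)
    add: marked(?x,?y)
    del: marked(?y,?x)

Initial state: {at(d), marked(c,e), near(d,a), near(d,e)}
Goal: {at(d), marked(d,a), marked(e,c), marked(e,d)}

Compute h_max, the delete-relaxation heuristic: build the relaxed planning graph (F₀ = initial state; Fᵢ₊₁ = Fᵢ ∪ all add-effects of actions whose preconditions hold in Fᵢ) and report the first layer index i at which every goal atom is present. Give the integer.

F0 = init (4 atoms)
F1 = F0 ∪ {marked(a,d), marked(e,c), marked(e,d), near(a,d), near(e,d)}  (9 atoms)
F2 = F1 ∪ {marked(d,a), marked(d,e)}  (11 atoms)
goal ⊆ F2  ⇒  h_max = 2

2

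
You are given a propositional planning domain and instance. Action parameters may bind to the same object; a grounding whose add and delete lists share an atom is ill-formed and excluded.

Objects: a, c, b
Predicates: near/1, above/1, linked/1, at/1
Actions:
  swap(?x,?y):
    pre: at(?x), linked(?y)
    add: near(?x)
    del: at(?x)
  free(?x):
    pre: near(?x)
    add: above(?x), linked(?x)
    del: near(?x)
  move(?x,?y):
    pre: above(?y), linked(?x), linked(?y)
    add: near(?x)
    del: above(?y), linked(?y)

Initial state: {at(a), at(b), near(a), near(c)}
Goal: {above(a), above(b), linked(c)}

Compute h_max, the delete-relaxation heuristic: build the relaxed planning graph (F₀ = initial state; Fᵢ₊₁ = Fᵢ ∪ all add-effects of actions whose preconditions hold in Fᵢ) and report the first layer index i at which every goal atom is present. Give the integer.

F0 = init (4 atoms)
F1 = F0 ∪ {above(a), above(c), linked(a), linked(c)}  (8 atoms)
F2 = F1 ∪ {near(b)}  (9 atoms)
F3 = F2 ∪ {above(b), linked(b)}  (11 atoms)
goal ⊆ F3  ⇒  h_max = 3

3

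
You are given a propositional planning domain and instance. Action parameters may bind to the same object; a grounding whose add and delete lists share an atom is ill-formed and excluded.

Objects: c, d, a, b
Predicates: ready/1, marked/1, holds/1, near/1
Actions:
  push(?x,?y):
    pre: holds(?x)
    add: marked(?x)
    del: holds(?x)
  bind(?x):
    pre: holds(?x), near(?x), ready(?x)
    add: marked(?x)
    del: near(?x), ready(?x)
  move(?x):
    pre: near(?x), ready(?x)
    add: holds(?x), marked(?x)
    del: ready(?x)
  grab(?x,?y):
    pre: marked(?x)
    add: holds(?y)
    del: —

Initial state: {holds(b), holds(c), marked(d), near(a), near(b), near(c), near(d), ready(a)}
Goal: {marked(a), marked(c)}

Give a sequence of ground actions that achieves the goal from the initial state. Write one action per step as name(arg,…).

push(c,c); move(a)

1. push(c,c)  →  {holds(b), marked(c), marked(d), near(a), near(b), near(c), near(d), ready(a)}
2. move(a)  →  {holds(a), holds(b), marked(a), marked(c), marked(d), near(a), near(b), near(c), near(d)}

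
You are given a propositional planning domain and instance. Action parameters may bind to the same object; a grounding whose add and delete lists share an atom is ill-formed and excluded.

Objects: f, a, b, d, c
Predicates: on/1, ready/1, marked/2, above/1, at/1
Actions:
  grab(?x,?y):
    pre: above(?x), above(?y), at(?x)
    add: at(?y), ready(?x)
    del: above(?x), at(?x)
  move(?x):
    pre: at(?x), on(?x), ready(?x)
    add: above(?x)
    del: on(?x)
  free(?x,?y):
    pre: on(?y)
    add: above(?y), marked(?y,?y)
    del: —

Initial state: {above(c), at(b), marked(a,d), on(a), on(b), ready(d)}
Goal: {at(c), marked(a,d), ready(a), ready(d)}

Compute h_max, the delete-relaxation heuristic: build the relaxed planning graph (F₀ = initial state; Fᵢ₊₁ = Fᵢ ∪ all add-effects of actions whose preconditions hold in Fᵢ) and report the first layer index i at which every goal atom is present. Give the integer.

F0 = init (6 atoms)
F1 = F0 ∪ {above(a), above(b), marked(a,a), marked(b,b)}  (10 atoms)
F2 = F1 ∪ {at(a), at(c), ready(b)}  (13 atoms)
F3 = F2 ∪ {ready(a), ready(c)}  (15 atoms)
goal ⊆ F3  ⇒  h_max = 3

3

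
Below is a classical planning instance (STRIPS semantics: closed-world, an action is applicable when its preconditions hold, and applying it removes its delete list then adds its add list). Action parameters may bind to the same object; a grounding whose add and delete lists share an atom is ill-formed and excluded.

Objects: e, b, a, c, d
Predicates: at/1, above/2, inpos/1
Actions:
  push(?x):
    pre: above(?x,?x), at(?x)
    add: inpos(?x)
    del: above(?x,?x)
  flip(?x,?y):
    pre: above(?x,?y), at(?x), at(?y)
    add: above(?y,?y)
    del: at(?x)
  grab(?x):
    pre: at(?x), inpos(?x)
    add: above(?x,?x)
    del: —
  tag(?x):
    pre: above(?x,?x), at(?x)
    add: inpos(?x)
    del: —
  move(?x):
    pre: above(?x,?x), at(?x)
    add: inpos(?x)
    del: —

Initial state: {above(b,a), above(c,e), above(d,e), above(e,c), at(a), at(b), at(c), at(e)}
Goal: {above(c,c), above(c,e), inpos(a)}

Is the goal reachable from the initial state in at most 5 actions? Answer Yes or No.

Yes

1. flip(e,c)  →  {above(b,a), above(c,c), above(c,e), above(d,e), above(e,c), at(a), at(b), at(c)}
2. flip(b,a)  →  {above(a,a), above(b,a), above(c,c), above(c,e), above(d,e), above(e,c), at(a), at(c)}
3. push(a)  →  {above(b,a), above(c,c), above(c,e), above(d,e), above(e,c), at(a), at(c), inpos(a)}
optimal plan length = 3; 3 ≤ 5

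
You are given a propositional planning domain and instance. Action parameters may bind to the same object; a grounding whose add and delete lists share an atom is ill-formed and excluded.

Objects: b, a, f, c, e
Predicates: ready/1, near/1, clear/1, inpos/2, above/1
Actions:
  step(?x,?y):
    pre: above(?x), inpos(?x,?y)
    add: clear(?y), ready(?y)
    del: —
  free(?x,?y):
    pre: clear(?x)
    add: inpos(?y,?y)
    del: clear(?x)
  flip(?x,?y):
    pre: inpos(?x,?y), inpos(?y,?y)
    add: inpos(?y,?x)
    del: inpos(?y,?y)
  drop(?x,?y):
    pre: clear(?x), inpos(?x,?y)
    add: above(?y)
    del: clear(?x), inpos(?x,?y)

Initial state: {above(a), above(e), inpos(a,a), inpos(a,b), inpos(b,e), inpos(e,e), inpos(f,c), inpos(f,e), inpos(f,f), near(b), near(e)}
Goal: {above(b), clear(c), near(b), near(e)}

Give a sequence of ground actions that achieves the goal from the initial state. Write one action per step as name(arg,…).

1. step(a,a)  →  {above(a), above(e), clear(a), inpos(a,a), inpos(a,b), inpos(b,e), inpos(e,e), inpos(f,c), inpos(f,e), inpos(f,f), near(b), near(e), ready(a)}
2. step(e,e)  →  {above(a), above(e), clear(a), clear(e), inpos(a,a), inpos(a,b), inpos(b,e), inpos(e,e), inpos(f,c), inpos(f,e), inpos(f,f), near(b), near(e), ready(a), ready(e)}
3. flip(f,e)  →  {above(a), above(e), clear(a), clear(e), inpos(a,a), inpos(a,b), inpos(b,e), inpos(e,f), inpos(f,c), inpos(f,e), inpos(f,f), near(b), near(e), ready(a), ready(e)}
4. drop(a,b)  →  {above(a), above(b), above(e), clear(e), inpos(a,a), inpos(b,e), inpos(e,f), inpos(f,c), inpos(f,e), inpos(f,f), near(b), near(e), ready(a), ready(e)}
5. drop(e,f)  →  {above(a), above(b), above(e), above(f), inpos(a,a), inpos(b,e), inpos(f,c), inpos(f,e), inpos(f,f), near(b), near(e), ready(a), ready(e)}
6. step(f,c)  →  {above(a), above(b), above(e), above(f), clear(c), inpos(a,a), inpos(b,e), inpos(f,c), inpos(f,e), inpos(f,f), near(b), near(e), ready(a), ready(c), ready(e)}

step(a,a); step(e,e); flip(f,e); drop(a,b); drop(e,f); step(f,c)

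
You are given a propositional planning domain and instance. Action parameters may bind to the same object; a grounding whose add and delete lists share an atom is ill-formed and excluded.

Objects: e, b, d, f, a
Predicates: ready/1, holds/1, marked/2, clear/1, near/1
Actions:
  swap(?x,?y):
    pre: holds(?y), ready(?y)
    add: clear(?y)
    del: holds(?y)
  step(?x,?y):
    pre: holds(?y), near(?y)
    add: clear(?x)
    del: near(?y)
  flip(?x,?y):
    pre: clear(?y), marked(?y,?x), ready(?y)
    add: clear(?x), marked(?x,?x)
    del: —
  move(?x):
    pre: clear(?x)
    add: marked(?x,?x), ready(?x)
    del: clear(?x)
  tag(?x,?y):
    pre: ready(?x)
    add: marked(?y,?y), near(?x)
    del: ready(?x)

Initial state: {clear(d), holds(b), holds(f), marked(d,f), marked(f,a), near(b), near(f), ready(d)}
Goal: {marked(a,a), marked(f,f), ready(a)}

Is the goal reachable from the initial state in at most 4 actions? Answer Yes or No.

1. step(a,b)  →  {clear(a), clear(d), holds(b), holds(f), marked(d,f), marked(f,a), near(f), ready(d)}
2. flip(f,d)  →  {clear(a), clear(d), clear(f), holds(b), holds(f), marked(d,f), marked(f,a), marked(f,f), near(f), ready(d)}
3. move(a)  →  {clear(d), clear(f), holds(b), holds(f), marked(a,a), marked(d,f), marked(f,a), marked(f,f), near(f), ready(a), ready(d)}
optimal plan length = 3; 3 ≤ 4

Yes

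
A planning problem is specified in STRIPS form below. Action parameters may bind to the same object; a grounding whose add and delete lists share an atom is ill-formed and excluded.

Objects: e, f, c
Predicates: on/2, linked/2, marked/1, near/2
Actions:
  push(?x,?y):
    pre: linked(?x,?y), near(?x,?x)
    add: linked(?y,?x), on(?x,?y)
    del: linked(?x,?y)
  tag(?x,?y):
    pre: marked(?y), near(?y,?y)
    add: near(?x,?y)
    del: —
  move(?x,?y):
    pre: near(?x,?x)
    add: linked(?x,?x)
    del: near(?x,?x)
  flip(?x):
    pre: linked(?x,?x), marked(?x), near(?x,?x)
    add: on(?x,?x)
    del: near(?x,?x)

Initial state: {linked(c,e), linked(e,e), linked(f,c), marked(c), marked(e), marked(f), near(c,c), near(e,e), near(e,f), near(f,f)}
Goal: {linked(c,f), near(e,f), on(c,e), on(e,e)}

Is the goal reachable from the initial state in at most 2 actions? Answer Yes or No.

No

1. push(f,c)  →  {linked(c,e), linked(c,f), linked(e,e), marked(c), marked(e), marked(f), near(c,c), near(e,e), near(e,f), near(f,f), on(f,c)}
2. push(c,e)  →  {linked(c,f), linked(e,c), linked(e,e), marked(c), marked(e), marked(f), near(c,c), near(e,e), near(e,f), near(f,f), on(c,e), on(f,c)}
3. flip(e)  →  {linked(c,f), linked(e,c), linked(e,e), marked(c), marked(e), marked(f), near(c,c), near(e,f), near(f,f), on(c,e), on(e,e), on(f,c)}
optimal plan length = 3; 3 > 2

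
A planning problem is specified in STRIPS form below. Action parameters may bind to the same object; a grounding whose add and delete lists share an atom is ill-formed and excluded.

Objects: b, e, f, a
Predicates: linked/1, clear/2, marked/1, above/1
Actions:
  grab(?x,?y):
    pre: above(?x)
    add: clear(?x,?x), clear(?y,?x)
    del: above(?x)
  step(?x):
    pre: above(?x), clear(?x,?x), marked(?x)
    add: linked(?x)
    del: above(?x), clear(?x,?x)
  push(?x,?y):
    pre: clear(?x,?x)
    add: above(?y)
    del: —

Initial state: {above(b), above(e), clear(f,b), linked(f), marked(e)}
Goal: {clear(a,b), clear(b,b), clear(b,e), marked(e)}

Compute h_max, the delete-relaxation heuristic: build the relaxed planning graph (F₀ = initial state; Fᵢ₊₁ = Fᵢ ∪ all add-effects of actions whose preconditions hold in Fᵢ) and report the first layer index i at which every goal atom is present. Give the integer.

1

F0 = init (5 atoms)
F1 = F0 ∪ {clear(a,b), clear(a,e), clear(b,b), clear(b,e), clear(e,b), clear(e,e), clear(f,e)}  (12 atoms)
goal ⊆ F1  ⇒  h_max = 1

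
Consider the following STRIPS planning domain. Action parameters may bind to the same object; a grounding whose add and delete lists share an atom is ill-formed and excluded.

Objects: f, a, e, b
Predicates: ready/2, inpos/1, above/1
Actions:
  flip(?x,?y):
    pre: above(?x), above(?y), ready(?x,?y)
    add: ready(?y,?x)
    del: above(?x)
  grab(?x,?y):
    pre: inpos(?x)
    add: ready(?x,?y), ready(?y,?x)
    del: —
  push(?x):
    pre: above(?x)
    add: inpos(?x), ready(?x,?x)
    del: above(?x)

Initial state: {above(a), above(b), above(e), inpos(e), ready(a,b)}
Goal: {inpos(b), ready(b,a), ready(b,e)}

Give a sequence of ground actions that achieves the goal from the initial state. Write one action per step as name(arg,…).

flip(a,b); grab(e,b); push(b)

1. flip(a,b)  →  {above(b), above(e), inpos(e), ready(a,b), ready(b,a)}
2. grab(e,b)  →  {above(b), above(e), inpos(e), ready(a,b), ready(b,a), ready(b,e), ready(e,b)}
3. push(b)  →  {above(e), inpos(b), inpos(e), ready(a,b), ready(b,a), ready(b,b), ready(b,e), ready(e,b)}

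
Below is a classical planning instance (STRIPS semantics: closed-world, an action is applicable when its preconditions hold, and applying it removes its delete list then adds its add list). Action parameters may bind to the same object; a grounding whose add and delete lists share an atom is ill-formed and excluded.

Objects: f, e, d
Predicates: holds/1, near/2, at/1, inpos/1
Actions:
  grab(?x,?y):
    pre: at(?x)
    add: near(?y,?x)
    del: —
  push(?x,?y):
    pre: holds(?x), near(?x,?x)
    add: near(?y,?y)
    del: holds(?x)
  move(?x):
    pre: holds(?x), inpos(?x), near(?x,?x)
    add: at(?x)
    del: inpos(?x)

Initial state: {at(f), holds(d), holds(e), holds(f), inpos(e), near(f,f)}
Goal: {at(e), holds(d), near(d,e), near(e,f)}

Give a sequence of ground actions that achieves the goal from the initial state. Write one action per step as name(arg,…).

1. grab(f,e)  →  {at(f), holds(d), holds(e), holds(f), inpos(e), near(e,f), near(f,f)}
2. push(f,e)  →  {at(f), holds(d), holds(e), inpos(e), near(e,e), near(e,f), near(f,f)}
3. move(e)  →  {at(e), at(f), holds(d), holds(e), near(e,e), near(e,f), near(f,f)}
4. grab(e,d)  →  {at(e), at(f), holds(d), holds(e), near(d,e), near(e,e), near(e,f), near(f,f)}

grab(f,e); push(f,e); move(e); grab(e,d)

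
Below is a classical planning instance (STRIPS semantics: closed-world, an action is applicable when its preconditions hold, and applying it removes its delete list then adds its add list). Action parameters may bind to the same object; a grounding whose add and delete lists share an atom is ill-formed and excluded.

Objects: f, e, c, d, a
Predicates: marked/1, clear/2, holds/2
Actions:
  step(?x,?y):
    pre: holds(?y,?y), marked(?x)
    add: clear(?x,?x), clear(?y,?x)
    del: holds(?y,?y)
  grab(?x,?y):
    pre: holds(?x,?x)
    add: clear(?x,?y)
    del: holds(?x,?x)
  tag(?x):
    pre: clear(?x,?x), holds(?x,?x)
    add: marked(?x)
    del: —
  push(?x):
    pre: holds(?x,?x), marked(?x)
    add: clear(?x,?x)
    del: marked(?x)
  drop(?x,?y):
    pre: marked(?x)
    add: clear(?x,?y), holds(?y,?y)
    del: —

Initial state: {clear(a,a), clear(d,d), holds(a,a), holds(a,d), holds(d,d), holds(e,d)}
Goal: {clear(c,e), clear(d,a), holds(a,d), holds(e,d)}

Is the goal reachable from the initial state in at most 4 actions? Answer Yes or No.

1. grab(d,a)  →  {clear(a,a), clear(d,a), clear(d,d), holds(a,a), holds(a,d), holds(e,d)}
2. tag(a)  →  {clear(a,a), clear(d,a), clear(d,d), holds(a,a), holds(a,d), holds(e,d), marked(a)}
3. drop(a,c)  →  {clear(a,a), clear(a,c), clear(d,a), clear(d,d), holds(a,a), holds(a,d), holds(c,c), holds(e,d), marked(a)}
4. grab(c,e)  →  {clear(a,a), clear(a,c), clear(c,e), clear(d,a), clear(d,d), holds(a,a), holds(a,d), holds(e,d), marked(a)}
optimal plan length = 4; 4 ≤ 4

Yes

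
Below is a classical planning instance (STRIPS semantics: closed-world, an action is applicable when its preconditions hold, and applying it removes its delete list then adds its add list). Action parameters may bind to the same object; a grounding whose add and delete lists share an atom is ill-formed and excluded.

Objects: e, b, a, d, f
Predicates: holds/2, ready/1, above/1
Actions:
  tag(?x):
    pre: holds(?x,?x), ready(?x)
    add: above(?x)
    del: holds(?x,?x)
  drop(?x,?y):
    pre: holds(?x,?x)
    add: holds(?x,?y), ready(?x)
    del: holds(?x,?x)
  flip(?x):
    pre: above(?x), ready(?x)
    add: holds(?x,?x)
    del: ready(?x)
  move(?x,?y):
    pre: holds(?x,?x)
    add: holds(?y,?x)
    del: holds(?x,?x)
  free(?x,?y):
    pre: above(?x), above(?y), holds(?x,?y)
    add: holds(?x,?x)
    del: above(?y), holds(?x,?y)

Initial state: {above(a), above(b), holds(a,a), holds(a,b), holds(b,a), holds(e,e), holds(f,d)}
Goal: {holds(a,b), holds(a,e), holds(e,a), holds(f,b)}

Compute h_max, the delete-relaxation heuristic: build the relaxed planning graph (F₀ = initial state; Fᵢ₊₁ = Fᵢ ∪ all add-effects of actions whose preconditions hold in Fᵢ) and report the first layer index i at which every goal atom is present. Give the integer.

2

F0 = init (7 atoms)
F1 = F0 ∪ {holds(a,d), holds(a,e), holds(a,f), holds(b,b), holds(b,e), holds(d,a), holds(d,e), holds(e,a), holds(e,b), holds(e,d), holds(e,f), holds(f,a), holds(f,e), ready(a), ready(e)}  (22 atoms)
F2 = F1 ∪ {above(e), holds(b,d), holds(b,f), holds(d,b), holds(f,b), ready(b)}  (28 atoms)
goal ⊆ F2  ⇒  h_max = 2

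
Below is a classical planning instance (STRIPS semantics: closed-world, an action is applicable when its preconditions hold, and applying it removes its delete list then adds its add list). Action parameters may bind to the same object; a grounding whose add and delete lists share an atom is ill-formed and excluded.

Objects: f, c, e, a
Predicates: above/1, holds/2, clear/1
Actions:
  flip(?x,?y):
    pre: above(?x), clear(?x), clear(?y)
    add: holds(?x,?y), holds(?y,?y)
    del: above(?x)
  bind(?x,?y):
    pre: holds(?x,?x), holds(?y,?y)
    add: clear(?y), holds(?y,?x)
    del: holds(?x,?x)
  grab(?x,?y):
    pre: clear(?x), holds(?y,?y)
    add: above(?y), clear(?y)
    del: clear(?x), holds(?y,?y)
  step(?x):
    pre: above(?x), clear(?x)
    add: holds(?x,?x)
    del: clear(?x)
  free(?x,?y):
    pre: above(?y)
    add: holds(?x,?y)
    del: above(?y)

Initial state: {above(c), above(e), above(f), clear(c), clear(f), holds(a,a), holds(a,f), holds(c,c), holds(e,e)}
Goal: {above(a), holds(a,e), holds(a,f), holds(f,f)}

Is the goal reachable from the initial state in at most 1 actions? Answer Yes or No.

1. flip(f,f)  →  {above(c), above(e), clear(c), clear(f), holds(a,a), holds(a,f), holds(c,c), holds(e,e), holds(f,f)}
2. bind(e,a)  →  {above(c), above(e), clear(a), clear(c), clear(f), holds(a,a), holds(a,e), holds(a,f), holds(c,c), holds(f,f)}
3. grab(f,a)  →  {above(a), above(c), above(e), clear(a), clear(c), holds(a,e), holds(a,f), holds(c,c), holds(f,f)}
optimal plan length = 3; 3 > 1

No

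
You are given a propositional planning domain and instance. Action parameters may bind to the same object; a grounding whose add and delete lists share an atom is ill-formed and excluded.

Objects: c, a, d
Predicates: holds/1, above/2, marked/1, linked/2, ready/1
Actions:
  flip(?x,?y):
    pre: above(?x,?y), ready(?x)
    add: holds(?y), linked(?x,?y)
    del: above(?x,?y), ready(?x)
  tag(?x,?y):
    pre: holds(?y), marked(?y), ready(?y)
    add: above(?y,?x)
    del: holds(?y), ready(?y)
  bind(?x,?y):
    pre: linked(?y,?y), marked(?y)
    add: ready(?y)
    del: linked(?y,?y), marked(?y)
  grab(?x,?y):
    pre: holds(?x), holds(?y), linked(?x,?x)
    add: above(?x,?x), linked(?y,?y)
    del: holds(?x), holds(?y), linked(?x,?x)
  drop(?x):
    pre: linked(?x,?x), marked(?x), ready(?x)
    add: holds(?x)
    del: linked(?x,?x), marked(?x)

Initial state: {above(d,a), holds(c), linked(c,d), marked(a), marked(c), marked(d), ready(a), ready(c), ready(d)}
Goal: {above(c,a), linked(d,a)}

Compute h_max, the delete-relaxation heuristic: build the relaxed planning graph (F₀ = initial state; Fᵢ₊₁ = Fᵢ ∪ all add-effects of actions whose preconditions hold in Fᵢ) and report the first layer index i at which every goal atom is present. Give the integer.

F0 = init (9 atoms)
F1 = F0 ∪ {above(c,a), above(c,c), above(c,d), holds(a), linked(d,a)}  (14 atoms)
goal ⊆ F1  ⇒  h_max = 1

1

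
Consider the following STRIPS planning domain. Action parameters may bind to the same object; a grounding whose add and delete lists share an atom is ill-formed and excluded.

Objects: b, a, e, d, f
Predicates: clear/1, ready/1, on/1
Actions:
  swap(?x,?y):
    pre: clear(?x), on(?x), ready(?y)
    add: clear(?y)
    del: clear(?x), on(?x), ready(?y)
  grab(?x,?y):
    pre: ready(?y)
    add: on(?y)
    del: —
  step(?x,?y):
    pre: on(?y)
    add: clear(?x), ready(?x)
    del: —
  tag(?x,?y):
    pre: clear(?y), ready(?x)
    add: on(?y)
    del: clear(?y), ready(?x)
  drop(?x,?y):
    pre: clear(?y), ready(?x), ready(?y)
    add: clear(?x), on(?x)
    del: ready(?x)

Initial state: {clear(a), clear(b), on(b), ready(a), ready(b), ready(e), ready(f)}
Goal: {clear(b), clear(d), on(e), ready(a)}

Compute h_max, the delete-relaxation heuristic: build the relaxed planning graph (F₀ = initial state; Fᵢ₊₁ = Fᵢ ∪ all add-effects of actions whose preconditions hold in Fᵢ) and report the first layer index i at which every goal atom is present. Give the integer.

1

F0 = init (7 atoms)
F1 = F0 ∪ {clear(d), clear(e), clear(f), on(a), on(e), on(f), ready(d)}  (14 atoms)
goal ⊆ F1  ⇒  h_max = 1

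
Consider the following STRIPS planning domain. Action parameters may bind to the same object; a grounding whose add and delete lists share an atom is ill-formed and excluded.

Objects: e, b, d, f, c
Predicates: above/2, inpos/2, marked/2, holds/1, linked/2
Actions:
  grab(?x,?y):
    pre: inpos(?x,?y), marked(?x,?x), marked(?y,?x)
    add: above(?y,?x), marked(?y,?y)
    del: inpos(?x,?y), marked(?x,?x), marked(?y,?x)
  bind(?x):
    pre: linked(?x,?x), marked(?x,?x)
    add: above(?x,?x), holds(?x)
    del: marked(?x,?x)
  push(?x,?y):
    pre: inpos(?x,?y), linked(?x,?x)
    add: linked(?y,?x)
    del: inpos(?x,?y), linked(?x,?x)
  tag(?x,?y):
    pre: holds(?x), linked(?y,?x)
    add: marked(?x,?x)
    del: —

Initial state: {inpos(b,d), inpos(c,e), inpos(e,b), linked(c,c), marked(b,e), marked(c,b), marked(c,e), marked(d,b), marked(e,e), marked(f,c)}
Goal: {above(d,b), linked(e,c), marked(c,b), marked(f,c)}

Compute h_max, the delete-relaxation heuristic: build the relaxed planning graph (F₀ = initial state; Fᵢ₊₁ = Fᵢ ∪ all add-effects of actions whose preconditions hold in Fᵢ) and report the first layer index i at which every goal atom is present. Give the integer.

2

F0 = init (10 atoms)
F1 = F0 ∪ {above(b,e), linked(e,c), marked(b,b)}  (13 atoms)
F2 = F1 ∪ {above(d,b), marked(d,d)}  (15 atoms)
goal ⊆ F2  ⇒  h_max = 2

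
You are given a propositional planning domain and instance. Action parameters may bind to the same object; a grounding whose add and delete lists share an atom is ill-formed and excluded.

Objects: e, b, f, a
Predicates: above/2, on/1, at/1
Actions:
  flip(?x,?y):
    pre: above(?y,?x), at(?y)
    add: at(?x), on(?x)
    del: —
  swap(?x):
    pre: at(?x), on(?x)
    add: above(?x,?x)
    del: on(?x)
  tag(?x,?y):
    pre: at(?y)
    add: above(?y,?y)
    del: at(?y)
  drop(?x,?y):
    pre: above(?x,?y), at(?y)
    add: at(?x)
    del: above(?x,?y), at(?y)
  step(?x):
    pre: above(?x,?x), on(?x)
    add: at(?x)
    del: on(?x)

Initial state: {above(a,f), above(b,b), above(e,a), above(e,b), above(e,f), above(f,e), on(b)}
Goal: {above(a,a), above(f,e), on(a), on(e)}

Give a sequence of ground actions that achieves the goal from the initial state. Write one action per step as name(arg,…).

1. step(b)  →  {above(a,f), above(b,b), above(e,a), above(e,b), above(e,f), above(f,e), at(b)}
2. drop(e,b)  →  {above(a,f), above(b,b), above(e,a), above(e,f), above(f,e), at(e)}
3. flip(f,e)  →  {above(a,f), above(b,b), above(e,a), above(e,f), above(f,e), at(e), at(f), on(f)}
4. flip(e,f)  →  {above(a,f), above(b,b), above(e,a), above(e,f), above(f,e), at(e), at(f), on(e), on(f)}
5. flip(a,e)  →  {above(a,f), above(b,b), above(e,a), above(e,f), above(f,e), at(a), at(e), at(f), on(a), on(e), on(f)}
6. tag(e,a)  →  {above(a,a), above(a,f), above(b,b), above(e,a), above(e,f), above(f,e), at(e), at(f), on(a), on(e), on(f)}

step(b); drop(e,b); flip(f,e); flip(e,f); flip(a,e); tag(e,a)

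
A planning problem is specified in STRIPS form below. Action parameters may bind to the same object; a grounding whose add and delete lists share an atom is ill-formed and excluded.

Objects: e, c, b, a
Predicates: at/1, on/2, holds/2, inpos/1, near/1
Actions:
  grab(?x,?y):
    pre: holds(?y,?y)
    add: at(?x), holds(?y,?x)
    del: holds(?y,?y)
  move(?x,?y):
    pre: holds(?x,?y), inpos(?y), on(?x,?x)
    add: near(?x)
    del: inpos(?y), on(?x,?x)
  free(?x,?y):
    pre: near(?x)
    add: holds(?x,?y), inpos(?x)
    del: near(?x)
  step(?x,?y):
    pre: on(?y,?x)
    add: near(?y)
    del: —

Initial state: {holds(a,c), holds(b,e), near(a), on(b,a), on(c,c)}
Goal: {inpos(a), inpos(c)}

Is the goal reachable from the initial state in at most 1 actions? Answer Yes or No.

No

1. free(a,e)  →  {holds(a,c), holds(a,e), holds(b,e), inpos(a), on(b,a), on(c,c)}
2. step(c,c)  →  {holds(a,c), holds(a,e), holds(b,e), inpos(a), near(c), on(b,a), on(c,c)}
3. free(c,e)  →  {holds(a,c), holds(a,e), holds(b,e), holds(c,e), inpos(a), inpos(c), on(b,a), on(c,c)}
optimal plan length = 3; 3 > 1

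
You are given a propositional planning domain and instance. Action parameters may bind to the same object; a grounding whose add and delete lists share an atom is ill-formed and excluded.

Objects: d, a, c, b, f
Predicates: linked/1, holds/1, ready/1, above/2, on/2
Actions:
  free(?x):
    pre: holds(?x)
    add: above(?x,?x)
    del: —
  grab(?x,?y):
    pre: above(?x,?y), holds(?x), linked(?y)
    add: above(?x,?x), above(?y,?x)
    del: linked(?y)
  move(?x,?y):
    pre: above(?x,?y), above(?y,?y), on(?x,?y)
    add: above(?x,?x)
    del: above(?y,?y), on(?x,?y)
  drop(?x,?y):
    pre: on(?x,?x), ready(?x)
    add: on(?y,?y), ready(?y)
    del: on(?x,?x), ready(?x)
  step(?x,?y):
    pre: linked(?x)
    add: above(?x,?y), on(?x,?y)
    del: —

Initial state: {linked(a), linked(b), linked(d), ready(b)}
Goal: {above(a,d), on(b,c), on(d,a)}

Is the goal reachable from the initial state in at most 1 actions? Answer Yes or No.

1. step(d,a)  →  {above(d,a), linked(a), linked(b), linked(d), on(d,a), ready(b)}
2. step(a,d)  →  {above(a,d), above(d,a), linked(a), linked(b), linked(d), on(a,d), on(d,a), ready(b)}
3. step(b,c)  →  {above(a,d), above(b,c), above(d,a), linked(a), linked(b), linked(d), on(a,d), on(b,c), on(d,a), ready(b)}
optimal plan length = 3; 3 > 1

No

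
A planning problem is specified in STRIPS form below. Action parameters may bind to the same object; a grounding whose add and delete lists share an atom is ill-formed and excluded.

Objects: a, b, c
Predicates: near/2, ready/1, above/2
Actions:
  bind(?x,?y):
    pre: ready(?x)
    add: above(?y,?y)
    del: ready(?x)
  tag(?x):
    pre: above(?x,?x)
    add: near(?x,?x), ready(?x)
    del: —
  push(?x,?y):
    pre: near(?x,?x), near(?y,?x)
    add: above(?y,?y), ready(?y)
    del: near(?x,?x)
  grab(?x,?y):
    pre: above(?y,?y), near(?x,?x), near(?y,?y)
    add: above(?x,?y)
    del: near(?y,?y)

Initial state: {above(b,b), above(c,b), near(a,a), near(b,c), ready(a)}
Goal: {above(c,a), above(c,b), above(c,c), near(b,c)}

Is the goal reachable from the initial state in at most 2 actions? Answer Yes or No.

No

1. bind(a,c)  →  {above(b,b), above(c,b), above(c,c), near(a,a), near(b,c)}
2. tag(c)  →  {above(b,b), above(c,b), above(c,c), near(a,a), near(b,c), near(c,c), ready(c)}
3. bind(c,a)  →  {above(a,a), above(b,b), above(c,b), above(c,c), near(a,a), near(b,c), near(c,c)}
4. grab(c,a)  →  {above(a,a), above(b,b), above(c,a), above(c,b), above(c,c), near(b,c), near(c,c)}
optimal plan length = 4; 4 > 2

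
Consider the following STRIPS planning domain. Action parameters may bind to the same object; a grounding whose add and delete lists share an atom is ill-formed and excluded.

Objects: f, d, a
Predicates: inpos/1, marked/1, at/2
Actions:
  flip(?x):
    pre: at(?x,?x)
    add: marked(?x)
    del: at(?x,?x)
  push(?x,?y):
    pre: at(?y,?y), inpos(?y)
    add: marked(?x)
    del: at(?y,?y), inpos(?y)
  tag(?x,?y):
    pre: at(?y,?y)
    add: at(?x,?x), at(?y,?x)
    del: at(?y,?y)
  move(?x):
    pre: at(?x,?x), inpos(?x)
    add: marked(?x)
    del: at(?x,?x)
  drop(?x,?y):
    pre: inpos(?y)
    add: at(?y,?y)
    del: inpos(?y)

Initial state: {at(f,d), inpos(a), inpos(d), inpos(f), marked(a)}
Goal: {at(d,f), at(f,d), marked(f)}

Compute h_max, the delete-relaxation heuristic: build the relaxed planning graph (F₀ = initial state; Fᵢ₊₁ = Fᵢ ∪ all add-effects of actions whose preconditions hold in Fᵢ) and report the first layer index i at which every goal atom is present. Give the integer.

F0 = init (5 atoms)
F1 = F0 ∪ {at(a,a), at(d,d), at(f,f)}  (8 atoms)
F2 = F1 ∪ {at(a,d), at(a,f), at(d,a), at(d,f), at(f,a), marked(d), marked(f)}  (15 atoms)
goal ⊆ F2  ⇒  h_max = 2

2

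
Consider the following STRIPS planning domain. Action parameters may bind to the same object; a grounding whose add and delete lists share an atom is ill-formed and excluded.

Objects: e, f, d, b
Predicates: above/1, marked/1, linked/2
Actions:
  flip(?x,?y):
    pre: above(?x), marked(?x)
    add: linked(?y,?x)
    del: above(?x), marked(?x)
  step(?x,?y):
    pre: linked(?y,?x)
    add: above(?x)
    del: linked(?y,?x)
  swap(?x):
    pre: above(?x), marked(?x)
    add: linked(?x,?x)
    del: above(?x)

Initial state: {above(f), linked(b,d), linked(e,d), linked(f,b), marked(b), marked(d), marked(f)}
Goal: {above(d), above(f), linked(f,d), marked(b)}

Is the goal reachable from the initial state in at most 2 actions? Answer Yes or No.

No

1. step(d,e)  →  {above(d), above(f), linked(b,d), linked(f,b), marked(b), marked(d), marked(f)}
2. flip(d,f)  →  {above(f), linked(b,d), linked(f,b), linked(f,d), marked(b), marked(f)}
3. step(d,b)  →  {above(d), above(f), linked(f,b), linked(f,d), marked(b), marked(f)}
optimal plan length = 3; 3 > 2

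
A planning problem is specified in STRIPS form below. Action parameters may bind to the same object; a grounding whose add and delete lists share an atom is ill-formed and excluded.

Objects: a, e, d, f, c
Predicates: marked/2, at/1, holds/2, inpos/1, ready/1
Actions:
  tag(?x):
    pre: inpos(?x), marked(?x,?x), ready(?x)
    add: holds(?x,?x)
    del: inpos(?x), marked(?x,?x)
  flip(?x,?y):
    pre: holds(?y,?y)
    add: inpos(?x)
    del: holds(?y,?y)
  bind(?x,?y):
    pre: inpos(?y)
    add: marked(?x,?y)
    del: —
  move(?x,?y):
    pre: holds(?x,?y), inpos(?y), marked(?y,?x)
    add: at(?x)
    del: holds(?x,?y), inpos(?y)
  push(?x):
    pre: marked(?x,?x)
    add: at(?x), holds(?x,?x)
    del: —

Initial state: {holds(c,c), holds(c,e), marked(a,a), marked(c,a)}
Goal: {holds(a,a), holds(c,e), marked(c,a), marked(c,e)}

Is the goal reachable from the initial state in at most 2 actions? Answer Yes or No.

No

1. flip(e,c)  →  {holds(c,e), inpos(e), marked(a,a), marked(c,a)}
2. bind(c,e)  →  {holds(c,e), inpos(e), marked(a,a), marked(c,a), marked(c,e)}
3. push(a)  →  {at(a), holds(a,a), holds(c,e), inpos(e), marked(a,a), marked(c,a), marked(c,e)}
optimal plan length = 3; 3 > 2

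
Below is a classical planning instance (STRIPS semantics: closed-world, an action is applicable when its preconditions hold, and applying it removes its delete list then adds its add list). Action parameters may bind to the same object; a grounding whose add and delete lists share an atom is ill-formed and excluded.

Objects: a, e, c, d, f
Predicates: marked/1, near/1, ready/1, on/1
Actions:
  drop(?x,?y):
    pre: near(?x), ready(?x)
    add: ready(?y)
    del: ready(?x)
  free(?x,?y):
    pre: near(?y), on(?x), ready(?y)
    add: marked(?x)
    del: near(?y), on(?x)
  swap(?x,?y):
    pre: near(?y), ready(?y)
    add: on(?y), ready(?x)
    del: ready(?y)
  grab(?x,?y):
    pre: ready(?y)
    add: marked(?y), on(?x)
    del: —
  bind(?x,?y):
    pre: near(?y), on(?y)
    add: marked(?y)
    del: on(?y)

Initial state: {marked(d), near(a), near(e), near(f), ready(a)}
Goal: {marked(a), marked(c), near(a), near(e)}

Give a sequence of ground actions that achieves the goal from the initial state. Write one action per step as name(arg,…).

1. drop(a,c)  →  {marked(d), near(a), near(e), near(f), ready(c)}
2. grab(a,c)  →  {marked(c), marked(d), near(a), near(e), near(f), on(a), ready(c)}
3. bind(a,a)  →  {marked(a), marked(c), marked(d), near(a), near(e), near(f), ready(c)}

drop(a,c); grab(a,c); bind(a,a)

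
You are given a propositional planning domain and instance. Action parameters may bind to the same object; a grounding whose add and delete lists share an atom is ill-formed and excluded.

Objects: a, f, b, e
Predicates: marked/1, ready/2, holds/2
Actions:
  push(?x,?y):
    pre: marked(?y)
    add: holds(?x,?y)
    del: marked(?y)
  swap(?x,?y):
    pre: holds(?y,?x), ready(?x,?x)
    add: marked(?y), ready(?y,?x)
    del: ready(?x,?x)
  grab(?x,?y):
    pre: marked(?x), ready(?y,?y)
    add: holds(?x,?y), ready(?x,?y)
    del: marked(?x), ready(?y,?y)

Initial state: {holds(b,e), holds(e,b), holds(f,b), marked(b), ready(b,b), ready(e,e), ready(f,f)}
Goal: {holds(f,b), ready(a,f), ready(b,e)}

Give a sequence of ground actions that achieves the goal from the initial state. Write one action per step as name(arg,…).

1. push(a,b)  →  {holds(a,b), holds(b,e), holds(e,b), holds(f,b), ready(b,b), ready(e,e), ready(f,f)}
2. swap(b,a)  →  {holds(a,b), holds(b,e), holds(e,b), holds(f,b), marked(a), ready(a,b), ready(e,e), ready(f,f)}
3. swap(e,b)  →  {holds(a,b), holds(b,e), holds(e,b), holds(f,b), marked(a), marked(b), ready(a,b), ready(b,e), ready(f,f)}
4. grab(a,f)  →  {holds(a,b), holds(a,f), holds(b,e), holds(e,b), holds(f,b), marked(b), ready(a,b), ready(a,f), ready(b,e)}

push(a,b); swap(b,a); swap(e,b); grab(a,f)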